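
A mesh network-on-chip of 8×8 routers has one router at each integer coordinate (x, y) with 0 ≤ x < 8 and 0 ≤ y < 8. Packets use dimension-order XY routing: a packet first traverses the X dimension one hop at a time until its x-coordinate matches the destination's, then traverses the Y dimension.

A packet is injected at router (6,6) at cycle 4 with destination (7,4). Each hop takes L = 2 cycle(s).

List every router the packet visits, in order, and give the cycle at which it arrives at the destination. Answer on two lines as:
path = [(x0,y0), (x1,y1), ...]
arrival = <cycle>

  0. router=(6,6) cycle=4 (inject)
  1. router=(7,6) cycle=6 dir=E
  2. router=(7,5) cycle=8 dir=S
  3. router=(7,4) cycle=10 dir=S

path = [(6,6), (7,6), (7,5), (7,4)]
arrival = 10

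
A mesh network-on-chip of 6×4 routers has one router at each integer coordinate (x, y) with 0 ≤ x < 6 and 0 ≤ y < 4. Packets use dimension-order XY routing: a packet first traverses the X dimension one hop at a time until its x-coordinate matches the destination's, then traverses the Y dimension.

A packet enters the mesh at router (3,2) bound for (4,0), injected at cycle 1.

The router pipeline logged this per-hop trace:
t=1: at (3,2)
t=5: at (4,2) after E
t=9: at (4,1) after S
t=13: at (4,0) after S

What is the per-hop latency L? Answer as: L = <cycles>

L = 4

From hop 0 (1) to hop 1 (5): +4 cycles.
That increment is L by definition: L = 4.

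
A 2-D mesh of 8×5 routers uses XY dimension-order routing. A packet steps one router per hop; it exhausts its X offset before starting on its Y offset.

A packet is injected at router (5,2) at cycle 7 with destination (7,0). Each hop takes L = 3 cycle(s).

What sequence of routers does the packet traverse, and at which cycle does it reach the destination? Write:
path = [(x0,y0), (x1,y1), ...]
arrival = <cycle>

src (5,2)  cyc=7
E→(6,2)  cyc=10
E→(7,2)  cyc=13
S→(7,1)  cyc=16
S→(7,0)  cyc=19

path = [(5,2), (6,2), (7,2), (7,1), (7,0)]
arrival = 19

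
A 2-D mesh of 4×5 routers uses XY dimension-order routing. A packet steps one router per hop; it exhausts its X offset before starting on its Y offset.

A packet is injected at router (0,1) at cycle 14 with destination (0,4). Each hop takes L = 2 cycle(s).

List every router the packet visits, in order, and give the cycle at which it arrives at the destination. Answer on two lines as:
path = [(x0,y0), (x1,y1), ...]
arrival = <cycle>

path = [(0,1), (0,2), (0,3), (0,4)]
arrival = 20

src (0,1)  cyc=14
N→(0,2)  cyc=16
N→(0,3)  cyc=18
N→(0,4)  cyc=20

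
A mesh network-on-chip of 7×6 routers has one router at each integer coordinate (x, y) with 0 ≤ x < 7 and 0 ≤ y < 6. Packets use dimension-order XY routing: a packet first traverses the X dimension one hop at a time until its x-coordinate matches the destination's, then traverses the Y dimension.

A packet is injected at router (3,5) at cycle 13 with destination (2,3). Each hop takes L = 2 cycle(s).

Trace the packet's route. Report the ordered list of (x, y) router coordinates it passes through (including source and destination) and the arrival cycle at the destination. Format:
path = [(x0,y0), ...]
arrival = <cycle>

src (3,5)  cyc=13
W→(2,5)  cyc=15
S→(2,4)  cyc=17
S→(2,3)  cyc=19

path = [(3,5), (2,5), (2,4), (2,3)]
arrival = 19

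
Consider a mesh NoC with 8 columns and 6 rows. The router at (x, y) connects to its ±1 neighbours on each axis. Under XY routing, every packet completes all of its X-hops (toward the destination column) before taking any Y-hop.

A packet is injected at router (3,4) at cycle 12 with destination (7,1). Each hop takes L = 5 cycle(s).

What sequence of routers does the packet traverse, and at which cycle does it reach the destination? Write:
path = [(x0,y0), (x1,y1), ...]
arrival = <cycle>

path = [(3,4), (4,4), (5,4), (6,4), (7,4), (7,3), (7,2), (7,1)]
arrival = 47

  0. router=(3,4) cycle=12 (inject)
  1. router=(4,4) cycle=17 dir=E
  2. router=(5,4) cycle=22 dir=E
  3. router=(6,4) cycle=27 dir=E
  4. router=(7,4) cycle=32 dir=E
  5. router=(7,3) cycle=37 dir=S
  6. router=(7,2) cycle=42 dir=S
  7. router=(7,1) cycle=47 dir=S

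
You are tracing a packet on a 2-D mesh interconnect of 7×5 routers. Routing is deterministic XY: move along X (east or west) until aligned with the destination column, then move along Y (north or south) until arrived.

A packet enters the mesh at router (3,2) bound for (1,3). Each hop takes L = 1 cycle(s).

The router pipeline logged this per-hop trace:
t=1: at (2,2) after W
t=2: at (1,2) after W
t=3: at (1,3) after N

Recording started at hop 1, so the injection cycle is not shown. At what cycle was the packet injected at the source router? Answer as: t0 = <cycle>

Hop 1 reached at cycle 1; hop k is at t0 + k·L.
Therefore t0 = 1 − L = 0.

t0 = 0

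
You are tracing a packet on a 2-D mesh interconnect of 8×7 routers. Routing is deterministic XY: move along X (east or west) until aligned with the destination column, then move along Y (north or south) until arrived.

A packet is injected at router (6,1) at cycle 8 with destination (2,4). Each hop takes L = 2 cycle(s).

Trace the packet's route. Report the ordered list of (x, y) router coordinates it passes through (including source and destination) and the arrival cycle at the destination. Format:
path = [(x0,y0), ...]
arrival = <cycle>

path = [(6,1), (5,1), (4,1), (3,1), (2,1), (2,2), (2,3), (2,4)]
arrival = 22

src (6,1)  cyc=8
W→(5,1)  cyc=10
W→(4,1)  cyc=12
W→(3,1)  cyc=14
W→(2,1)  cyc=16
N→(2,2)  cyc=18
N→(2,3)  cyc=20
N→(2,4)  cyc=22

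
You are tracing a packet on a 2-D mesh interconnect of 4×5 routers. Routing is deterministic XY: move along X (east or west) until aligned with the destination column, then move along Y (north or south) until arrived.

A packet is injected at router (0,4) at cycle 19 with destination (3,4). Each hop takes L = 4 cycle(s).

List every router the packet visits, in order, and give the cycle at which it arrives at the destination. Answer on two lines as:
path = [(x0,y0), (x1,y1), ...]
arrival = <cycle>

path = [(0,4), (1,4), (2,4), (3,4)]
arrival = 31

  0. router=(0,4) cycle=19 (inject)
  1. router=(1,4) cycle=23 dir=E
  2. router=(2,4) cycle=27 dir=E
  3. router=(3,4) cycle=31 dir=E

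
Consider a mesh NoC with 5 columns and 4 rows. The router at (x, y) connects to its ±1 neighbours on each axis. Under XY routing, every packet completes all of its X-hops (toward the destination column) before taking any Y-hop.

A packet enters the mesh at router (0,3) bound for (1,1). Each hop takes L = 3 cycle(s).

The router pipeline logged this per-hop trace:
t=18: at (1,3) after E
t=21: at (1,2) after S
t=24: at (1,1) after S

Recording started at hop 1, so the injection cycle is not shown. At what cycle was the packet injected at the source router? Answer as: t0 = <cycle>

cyc[1] = 18 and cyc[k] = t0 + k·L for every k.
t0 = cyc[1] − L = 18 − 3 = 15.

t0 = 15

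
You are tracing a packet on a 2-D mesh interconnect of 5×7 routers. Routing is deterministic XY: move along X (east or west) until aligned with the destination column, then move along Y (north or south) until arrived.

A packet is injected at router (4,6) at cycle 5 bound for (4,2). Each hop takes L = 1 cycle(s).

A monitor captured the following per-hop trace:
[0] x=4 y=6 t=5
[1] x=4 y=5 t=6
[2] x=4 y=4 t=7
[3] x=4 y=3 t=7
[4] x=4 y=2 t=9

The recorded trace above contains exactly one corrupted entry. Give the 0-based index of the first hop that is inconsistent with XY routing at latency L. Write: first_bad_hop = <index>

first_bad_hop = 3

hop 1: step (+0,-1), +1 cyc — ok
hop 2: step (+0,-1), +1 cyc — ok
hop 3: step (+0,-1), +0 cyc — BAD: Δcyc=0≠L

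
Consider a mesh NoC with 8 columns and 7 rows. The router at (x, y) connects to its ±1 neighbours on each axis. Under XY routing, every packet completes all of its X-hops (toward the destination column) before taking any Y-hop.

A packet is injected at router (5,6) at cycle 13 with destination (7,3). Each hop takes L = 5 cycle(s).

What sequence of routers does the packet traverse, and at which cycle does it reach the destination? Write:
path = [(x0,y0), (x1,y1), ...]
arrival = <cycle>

path = [(5,6), (6,6), (7,6), (7,5), (7,4), (7,3)]
arrival = 38

hop 0: (5,6) @ cyc 13
hop 1: (6,6) @ cyc 18  [E]
hop 2: (7,6) @ cyc 23  [E]
hop 3: (7,5) @ cyc 28  [S]
hop 4: (7,4) @ cyc 33  [S]
hop 5: (7,3) @ cyc 38  [S]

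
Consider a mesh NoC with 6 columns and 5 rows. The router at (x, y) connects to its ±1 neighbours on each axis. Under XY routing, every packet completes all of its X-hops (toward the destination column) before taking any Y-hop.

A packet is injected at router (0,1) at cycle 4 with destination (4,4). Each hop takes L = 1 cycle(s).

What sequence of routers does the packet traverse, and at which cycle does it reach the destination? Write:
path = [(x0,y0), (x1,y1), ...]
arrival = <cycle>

path = [(0,1), (1,1), (2,1), (3,1), (4,1), (4,2), (4,3), (4,4)]
arrival = 11

hop 0: (0,1) @ cyc 4
hop 1: (1,1) @ cyc 5  [E]
hop 2: (2,1) @ cyc 6  [E]
hop 3: (3,1) @ cyc 7  [E]
hop 4: (4,1) @ cyc 8  [E]
hop 5: (4,2) @ cyc 9  [N]
hop 6: (4,3) @ cyc 10  [N]
hop 7: (4,4) @ cyc 11  [N]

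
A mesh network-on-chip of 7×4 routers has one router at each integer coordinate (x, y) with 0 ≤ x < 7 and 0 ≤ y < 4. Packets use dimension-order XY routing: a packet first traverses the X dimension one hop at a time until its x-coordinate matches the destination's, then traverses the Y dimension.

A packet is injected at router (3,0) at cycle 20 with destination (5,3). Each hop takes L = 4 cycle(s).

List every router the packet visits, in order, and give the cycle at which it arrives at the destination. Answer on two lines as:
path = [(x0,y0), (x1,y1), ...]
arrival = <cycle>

  0. router=(3,0) cycle=20 (inject)
  1. router=(4,0) cycle=24 dir=E
  2. router=(5,0) cycle=28 dir=E
  3. router=(5,1) cycle=32 dir=N
  4. router=(5,2) cycle=36 dir=N
  5. router=(5,3) cycle=40 dir=N

path = [(3,0), (4,0), (5,0), (5,1), (5,2), (5,3)]
arrival = 40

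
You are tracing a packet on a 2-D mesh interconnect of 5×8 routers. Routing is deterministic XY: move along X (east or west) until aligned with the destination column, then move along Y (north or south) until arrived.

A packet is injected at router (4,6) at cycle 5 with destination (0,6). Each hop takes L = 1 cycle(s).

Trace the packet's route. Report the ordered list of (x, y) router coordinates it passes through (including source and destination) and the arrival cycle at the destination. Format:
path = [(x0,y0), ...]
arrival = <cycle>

#0 — 4,6 | c5
#1 — 3,6 | c6 | W
#2 — 2,6 | c7 | W
#3 — 1,6 | c8 | W
#4 — 0,6 | c9 | W

path = [(4,6), (3,6), (2,6), (1,6), (0,6)]
arrival = 9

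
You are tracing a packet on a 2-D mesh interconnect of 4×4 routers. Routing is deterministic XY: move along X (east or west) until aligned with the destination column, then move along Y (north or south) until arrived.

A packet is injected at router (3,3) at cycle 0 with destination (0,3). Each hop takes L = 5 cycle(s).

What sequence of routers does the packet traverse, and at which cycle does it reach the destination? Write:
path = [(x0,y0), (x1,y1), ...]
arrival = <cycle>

path = [(3,3), (2,3), (1,3), (0,3)]
arrival = 15

hop 0: (3,3) @ cyc 0
hop 1: (2,3) @ cyc 5  [W]
hop 2: (1,3) @ cyc 10  [W]
hop 3: (0,3) @ cyc 15  [W]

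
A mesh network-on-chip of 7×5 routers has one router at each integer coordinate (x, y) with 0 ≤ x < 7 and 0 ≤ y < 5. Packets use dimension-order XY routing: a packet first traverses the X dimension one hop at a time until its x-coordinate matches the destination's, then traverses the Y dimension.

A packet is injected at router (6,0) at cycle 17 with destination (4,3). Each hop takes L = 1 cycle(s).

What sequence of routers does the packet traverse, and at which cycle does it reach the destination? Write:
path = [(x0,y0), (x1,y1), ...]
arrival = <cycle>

#0 — 6,0 | c17
#1 — 5,0 | c18 | W
#2 — 4,0 | c19 | W
#3 — 4,1 | c20 | N
#4 — 4,2 | c21 | N
#5 — 4,3 | c22 | N

path = [(6,0), (5,0), (4,0), (4,1), (4,2), (4,3)]
arrival = 22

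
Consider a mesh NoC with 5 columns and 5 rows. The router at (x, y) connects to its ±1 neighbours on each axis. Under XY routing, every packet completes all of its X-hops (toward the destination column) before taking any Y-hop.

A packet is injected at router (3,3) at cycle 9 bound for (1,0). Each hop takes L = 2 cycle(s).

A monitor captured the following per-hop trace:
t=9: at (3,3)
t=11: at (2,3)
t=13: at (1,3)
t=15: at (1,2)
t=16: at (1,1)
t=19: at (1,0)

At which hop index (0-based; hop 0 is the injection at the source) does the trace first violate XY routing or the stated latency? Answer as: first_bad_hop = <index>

[1] (-1,+0) / 2c ⇒ ok
[2] (-1,+0) / 2c ⇒ ok
[3] (+0,-1) / 2c ⇒ ok
[4] (+0,-1) / 1c ⇒ BAD: Δcyc=1≠L

first_bad_hop = 4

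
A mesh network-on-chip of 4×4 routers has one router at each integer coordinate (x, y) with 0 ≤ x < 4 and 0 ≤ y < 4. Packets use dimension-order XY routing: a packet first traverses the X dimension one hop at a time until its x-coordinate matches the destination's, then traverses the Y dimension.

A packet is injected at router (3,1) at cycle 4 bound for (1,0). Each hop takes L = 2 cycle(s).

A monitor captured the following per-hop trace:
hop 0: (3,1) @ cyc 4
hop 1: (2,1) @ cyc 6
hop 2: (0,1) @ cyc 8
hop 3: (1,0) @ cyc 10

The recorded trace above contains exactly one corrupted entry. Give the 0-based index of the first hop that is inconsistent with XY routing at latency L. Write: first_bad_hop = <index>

check 1→ d=(-1,0) cyc+2: ok
check 2→ d=(-2,0) cyc+2: BAD: non-unit step

first_bad_hop = 2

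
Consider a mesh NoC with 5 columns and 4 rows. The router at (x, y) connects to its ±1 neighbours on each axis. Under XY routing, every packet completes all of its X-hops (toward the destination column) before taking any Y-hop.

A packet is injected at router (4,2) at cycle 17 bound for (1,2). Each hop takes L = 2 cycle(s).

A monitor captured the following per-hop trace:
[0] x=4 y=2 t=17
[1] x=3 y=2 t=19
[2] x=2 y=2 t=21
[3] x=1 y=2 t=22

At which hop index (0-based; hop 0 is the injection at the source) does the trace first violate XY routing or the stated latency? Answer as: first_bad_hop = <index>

  1: Δx=-1 Δy=+0 Δt=2 [ok]
  2: Δx=-1 Δy=+0 Δt=2 [ok]
  3: Δx=-1 Δy=+0 Δt=1 [BAD: Δcyc=1≠L]

first_bad_hop = 3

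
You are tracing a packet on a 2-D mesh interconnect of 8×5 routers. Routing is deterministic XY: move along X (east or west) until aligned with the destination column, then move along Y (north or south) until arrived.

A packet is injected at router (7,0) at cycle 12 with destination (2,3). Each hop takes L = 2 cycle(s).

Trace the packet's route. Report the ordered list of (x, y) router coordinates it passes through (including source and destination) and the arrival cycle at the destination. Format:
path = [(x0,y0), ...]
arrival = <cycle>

path = [(7,0), (6,0), (5,0), (4,0), (3,0), (2,0), (2,1), (2,2), (2,3)]
arrival = 28

  0. router=(7,0) cycle=12 (inject)
  1. router=(6,0) cycle=14 dir=W
  2. router=(5,0) cycle=16 dir=W
  3. router=(4,0) cycle=18 dir=W
  4. router=(3,0) cycle=20 dir=W
  5. router=(2,0) cycle=22 dir=W
  6. router=(2,1) cycle=24 dir=N
  7. router=(2,2) cycle=26 dir=N
  8. router=(2,3) cycle=28 dir=N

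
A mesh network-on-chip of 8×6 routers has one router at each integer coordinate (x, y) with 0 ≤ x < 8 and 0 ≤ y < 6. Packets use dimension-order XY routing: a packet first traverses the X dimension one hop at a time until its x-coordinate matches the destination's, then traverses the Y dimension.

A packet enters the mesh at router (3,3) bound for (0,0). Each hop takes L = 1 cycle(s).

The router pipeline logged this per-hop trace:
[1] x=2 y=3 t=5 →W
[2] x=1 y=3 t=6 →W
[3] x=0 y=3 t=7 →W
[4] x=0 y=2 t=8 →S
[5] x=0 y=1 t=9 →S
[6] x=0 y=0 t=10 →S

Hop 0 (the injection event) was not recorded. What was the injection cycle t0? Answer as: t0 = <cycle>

t0 = 4

At hop 1 the cycle is 5; in general cyc_k = t0 + kL.
So t0 = 5 − 1·1 = 4.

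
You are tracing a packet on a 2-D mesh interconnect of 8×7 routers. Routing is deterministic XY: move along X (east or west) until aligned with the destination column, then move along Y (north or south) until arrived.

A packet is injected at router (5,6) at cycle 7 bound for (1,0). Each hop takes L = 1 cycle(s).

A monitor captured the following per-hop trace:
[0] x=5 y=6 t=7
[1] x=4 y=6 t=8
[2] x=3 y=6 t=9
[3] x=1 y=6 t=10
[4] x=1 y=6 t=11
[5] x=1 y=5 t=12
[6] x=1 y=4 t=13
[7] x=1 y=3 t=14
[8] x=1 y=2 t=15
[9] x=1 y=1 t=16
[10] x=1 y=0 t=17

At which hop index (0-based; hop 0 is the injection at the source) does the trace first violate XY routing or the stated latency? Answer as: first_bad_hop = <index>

[1] (-1,+0) / 1c ⇒ ok
[2] (-1,+0) / 1c ⇒ ok
[3] (-2,+0) / 1c ⇒ BAD: non-unit step

first_bad_hop = 3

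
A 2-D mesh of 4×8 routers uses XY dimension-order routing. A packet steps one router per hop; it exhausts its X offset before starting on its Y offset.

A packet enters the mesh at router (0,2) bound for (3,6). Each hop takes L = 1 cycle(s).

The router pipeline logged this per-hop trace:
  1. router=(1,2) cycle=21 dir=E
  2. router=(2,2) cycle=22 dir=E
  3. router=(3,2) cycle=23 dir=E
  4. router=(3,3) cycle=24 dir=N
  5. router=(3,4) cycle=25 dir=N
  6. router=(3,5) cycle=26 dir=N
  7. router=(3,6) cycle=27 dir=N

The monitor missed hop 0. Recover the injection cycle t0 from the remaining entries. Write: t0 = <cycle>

The first recorded entry is hop 1 at cycle 21.
t0 = cyc[1] − L = 21 − 1 = 20.

t0 = 20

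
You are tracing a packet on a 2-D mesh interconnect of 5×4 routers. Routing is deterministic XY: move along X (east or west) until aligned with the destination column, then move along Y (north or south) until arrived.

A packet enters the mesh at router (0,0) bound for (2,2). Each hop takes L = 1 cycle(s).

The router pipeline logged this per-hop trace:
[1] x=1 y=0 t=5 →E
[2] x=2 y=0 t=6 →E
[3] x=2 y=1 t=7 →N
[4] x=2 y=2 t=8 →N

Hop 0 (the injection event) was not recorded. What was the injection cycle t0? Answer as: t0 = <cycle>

cyc[1] = 5 and cyc[k] = t0 + k·L for every k.
So t0 = 5 − 1·1 = 4.

t0 = 4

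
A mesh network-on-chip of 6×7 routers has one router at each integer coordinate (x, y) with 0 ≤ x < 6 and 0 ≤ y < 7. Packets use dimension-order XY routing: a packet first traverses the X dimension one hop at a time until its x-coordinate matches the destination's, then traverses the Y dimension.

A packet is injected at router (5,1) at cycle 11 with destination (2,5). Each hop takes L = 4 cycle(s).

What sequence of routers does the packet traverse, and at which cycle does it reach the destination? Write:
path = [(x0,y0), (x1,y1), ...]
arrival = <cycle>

hop 0: (5,1) @ cyc 11
hop 1: (4,1) @ cyc 15  [W]
hop 2: (3,1) @ cyc 19  [W]
hop 3: (2,1) @ cyc 23  [W]
hop 4: (2,2) @ cyc 27  [N]
hop 5: (2,3) @ cyc 31  [N]
hop 6: (2,4) @ cyc 35  [N]
hop 7: (2,5) @ cyc 39  [N]

path = [(5,1), (4,1), (3,1), (2,1), (2,2), (2,3), (2,4), (2,5)]
arrival = 39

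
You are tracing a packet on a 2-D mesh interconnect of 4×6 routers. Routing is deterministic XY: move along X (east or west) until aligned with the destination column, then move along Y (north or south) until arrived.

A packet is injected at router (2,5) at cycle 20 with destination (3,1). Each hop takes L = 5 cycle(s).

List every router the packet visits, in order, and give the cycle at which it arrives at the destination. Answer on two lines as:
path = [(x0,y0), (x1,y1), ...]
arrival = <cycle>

  0. router=(2,5) cycle=20 (inject)
  1. router=(3,5) cycle=25 dir=E
  2. router=(3,4) cycle=30 dir=S
  3. router=(3,3) cycle=35 dir=S
  4. router=(3,2) cycle=40 dir=S
  5. router=(3,1) cycle=45 dir=S

path = [(2,5), (3,5), (3,4), (3,3), (3,2), (3,1)]
arrival = 45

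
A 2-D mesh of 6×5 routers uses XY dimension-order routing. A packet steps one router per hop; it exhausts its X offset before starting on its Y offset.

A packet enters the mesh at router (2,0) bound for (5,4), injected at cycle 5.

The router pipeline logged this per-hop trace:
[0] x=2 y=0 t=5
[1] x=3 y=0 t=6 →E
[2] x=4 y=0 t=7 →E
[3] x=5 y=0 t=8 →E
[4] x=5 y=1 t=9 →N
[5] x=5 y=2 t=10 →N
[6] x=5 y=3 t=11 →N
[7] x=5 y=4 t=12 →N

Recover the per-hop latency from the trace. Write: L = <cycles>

L = 1

From hop 0 (5) to hop 1 (6): +1 cycles.
Per-hop latency L = Δcyc = 1.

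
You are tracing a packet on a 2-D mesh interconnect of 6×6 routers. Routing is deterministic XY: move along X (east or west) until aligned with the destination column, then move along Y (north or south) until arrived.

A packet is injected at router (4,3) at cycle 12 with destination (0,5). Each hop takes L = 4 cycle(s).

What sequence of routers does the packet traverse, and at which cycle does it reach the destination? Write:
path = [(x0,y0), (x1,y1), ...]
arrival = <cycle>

t=12: at (4,3)
t=16: at (3,3) after W
t=20: at (2,3) after W
t=24: at (1,3) after W
t=28: at (0,3) after W
t=32: at (0,4) after N
t=36: at (0,5) after N

path = [(4,3), (3,3), (2,3), (1,3), (0,3), (0,4), (0,5)]
arrival = 36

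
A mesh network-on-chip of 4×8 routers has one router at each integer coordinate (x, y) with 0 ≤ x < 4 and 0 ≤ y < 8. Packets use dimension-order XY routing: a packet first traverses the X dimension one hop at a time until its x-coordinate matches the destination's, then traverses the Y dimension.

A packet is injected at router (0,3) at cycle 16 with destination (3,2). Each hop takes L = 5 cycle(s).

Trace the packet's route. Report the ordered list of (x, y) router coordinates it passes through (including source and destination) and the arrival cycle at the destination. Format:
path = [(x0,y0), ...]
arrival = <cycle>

t=16: at (0,3)
t=21: at (1,3) after E
t=26: at (2,3) after E
t=31: at (3,3) after E
t=36: at (3,2) after S

path = [(0,3), (1,3), (2,3), (3,3), (3,2)]
arrival = 36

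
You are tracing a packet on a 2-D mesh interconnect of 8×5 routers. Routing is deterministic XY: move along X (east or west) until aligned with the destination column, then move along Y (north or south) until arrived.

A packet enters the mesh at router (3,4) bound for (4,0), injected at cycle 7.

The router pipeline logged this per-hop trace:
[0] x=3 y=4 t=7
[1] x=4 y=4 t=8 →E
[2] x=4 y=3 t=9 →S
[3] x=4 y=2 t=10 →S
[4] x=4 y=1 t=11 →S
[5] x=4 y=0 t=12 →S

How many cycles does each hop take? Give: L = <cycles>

Between hops 0 and 1 the cycle counter advances 8 − 7 = 1.
One hop costs L cycles, so L = 1.

L = 1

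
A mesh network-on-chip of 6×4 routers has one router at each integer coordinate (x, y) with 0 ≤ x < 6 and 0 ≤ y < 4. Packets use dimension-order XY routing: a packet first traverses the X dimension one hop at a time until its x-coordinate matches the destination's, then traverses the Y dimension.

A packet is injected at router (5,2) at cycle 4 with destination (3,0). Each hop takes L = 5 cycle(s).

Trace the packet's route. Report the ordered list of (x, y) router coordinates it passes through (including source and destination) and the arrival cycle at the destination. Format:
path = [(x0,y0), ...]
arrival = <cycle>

path = [(5,2), (4,2), (3,2), (3,1), (3,0)]
arrival = 24

src (5,2)  cyc=4
W→(4,2)  cyc=9
W→(3,2)  cyc=14
S→(3,1)  cyc=19
S→(3,0)  cyc=24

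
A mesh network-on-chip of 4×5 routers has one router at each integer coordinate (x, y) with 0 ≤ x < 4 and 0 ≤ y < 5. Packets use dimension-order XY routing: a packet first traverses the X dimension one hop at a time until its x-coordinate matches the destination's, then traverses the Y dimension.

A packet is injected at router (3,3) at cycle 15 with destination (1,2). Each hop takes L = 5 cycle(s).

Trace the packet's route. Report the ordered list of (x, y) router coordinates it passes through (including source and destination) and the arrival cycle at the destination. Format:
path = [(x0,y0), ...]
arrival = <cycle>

path = [(3,3), (2,3), (1,3), (1,2)]
arrival = 30

hop 0: (3,3) @ cyc 15
hop 1: (2,3) @ cyc 20  [W]
hop 2: (1,3) @ cyc 25  [W]
hop 3: (1,2) @ cyc 30  [S]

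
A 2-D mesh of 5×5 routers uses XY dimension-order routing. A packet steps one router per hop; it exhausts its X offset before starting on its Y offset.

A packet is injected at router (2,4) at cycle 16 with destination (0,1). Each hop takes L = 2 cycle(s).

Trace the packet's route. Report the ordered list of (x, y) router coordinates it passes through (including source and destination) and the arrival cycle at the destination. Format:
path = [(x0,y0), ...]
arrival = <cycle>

path = [(2,4), (1,4), (0,4), (0,3), (0,2), (0,1)]
arrival = 26

t=16: at (2,4)
t=18: at (1,4) after W
t=20: at (0,4) after W
t=22: at (0,3) after S
t=24: at (0,2) after S
t=26: at (0,1) after S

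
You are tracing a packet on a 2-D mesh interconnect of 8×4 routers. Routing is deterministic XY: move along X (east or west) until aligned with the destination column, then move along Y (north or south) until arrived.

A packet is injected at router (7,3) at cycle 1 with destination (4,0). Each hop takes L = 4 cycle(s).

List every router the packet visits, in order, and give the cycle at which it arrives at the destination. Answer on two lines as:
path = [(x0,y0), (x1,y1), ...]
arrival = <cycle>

src (7,3)  cyc=1
W→(6,3)  cyc=5
W→(5,3)  cyc=9
W→(4,3)  cyc=13
S→(4,2)  cyc=17
S→(4,1)  cyc=21
S→(4,0)  cyc=25

path = [(7,3), (6,3), (5,3), (4,3), (4,2), (4,1), (4,0)]
arrival = 25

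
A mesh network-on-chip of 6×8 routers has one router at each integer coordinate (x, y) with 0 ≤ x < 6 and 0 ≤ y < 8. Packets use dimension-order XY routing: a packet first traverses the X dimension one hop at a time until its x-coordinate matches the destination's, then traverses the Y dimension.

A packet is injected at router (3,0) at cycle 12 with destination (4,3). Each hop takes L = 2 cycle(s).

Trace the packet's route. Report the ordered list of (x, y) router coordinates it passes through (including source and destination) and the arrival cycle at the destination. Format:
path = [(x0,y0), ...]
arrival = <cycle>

path = [(3,0), (4,0), (4,1), (4,2), (4,3)]
arrival = 20

t=12: at (3,0)
t=14: at (4,0) after E
t=16: at (4,1) after N
t=18: at (4,2) after N
t=20: at (4,3) after N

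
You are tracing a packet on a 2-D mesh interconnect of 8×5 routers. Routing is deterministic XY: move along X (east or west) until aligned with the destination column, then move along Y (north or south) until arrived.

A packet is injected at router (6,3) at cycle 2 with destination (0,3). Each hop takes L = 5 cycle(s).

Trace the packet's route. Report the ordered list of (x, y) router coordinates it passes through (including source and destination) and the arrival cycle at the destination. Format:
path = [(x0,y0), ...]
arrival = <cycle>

path = [(6,3), (5,3), (4,3), (3,3), (2,3), (1,3), (0,3)]
arrival = 32

#0 — 6,3 | c2
#1 — 5,3 | c7 | W
#2 — 4,3 | c12 | W
#3 — 3,3 | c17 | W
#4 — 2,3 | c22 | W
#5 — 1,3 | c27 | W
#6 — 0,3 | c32 | W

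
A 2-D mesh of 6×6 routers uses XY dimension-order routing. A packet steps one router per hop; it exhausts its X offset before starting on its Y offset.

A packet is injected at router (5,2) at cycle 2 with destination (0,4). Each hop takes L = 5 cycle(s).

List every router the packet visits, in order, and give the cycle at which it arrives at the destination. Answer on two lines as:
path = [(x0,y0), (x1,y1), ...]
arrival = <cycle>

path = [(5,2), (4,2), (3,2), (2,2), (1,2), (0,2), (0,3), (0,4)]
arrival = 37

src (5,2)  cyc=2
W→(4,2)  cyc=7
W→(3,2)  cyc=12
W→(2,2)  cyc=17
W→(1,2)  cyc=22
W→(0,2)  cyc=27
N→(0,3)  cyc=32
N→(0,4)  cyc=37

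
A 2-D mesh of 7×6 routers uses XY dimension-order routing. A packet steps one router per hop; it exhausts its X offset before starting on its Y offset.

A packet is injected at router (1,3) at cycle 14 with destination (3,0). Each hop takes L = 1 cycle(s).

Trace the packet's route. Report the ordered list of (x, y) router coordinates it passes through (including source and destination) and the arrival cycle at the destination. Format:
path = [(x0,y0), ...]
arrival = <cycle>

path = [(1,3), (2,3), (3,3), (3,2), (3,1), (3,0)]
arrival = 19

src (1,3)  cyc=14
E→(2,3)  cyc=15
E→(3,3)  cyc=16
S→(3,2)  cyc=17
S→(3,1)  cyc=18
S→(3,0)  cyc=19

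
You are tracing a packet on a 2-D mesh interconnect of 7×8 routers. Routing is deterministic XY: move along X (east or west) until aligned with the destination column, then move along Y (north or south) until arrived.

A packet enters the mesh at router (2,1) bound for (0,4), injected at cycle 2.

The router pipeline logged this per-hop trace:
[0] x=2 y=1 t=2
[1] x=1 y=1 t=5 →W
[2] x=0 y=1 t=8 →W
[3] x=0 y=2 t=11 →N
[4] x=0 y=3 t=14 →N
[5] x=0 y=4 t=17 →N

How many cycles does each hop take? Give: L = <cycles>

From hop 0 (2) to hop 1 (5): +3 cycles.
Each hop adds L, hence L = 3.

L = 3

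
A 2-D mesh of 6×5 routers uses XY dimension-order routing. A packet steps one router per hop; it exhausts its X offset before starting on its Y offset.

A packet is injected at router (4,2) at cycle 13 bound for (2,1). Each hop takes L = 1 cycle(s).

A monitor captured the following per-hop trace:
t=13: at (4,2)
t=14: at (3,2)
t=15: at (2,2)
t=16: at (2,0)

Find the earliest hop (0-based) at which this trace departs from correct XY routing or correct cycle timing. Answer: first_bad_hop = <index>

first_bad_hop = 3

check 1→ d=(-1,0) cyc+1: ok
check 2→ d=(-1,0) cyc+1: ok
check 3→ d=(0,-2) cyc+1: BAD: non-unit step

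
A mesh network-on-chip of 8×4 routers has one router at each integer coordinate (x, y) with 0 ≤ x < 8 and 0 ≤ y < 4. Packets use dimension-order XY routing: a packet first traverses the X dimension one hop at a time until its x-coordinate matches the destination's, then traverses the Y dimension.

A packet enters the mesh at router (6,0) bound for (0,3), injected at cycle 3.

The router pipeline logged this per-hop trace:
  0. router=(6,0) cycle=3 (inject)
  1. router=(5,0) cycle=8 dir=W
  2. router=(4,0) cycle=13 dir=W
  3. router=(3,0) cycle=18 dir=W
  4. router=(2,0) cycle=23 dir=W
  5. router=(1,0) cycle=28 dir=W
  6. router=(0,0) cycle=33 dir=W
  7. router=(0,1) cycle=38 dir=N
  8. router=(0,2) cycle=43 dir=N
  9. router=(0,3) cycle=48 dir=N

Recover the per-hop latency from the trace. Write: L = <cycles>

Between hops 0 and 1 the cycle counter advances 8 − 3 = 5.
One hop costs L cycles, so L = 5.

L = 5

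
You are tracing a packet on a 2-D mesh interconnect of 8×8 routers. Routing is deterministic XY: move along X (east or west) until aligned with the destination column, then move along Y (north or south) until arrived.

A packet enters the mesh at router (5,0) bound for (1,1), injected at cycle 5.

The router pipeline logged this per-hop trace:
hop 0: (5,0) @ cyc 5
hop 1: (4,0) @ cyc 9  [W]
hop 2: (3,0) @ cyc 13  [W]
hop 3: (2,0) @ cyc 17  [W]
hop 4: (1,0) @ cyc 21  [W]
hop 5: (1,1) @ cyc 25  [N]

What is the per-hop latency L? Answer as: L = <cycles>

Δcyc across hop 0→1: 9 − 5 = 4.
Per-hop latency L = Δcyc = 4.

L = 4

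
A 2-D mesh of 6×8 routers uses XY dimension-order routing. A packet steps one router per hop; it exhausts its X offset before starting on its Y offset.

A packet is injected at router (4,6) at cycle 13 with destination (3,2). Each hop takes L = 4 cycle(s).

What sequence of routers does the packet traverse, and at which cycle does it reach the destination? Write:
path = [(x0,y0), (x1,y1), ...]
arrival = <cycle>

path = [(4,6), (3,6), (3,5), (3,4), (3,3), (3,2)]
arrival = 33

[0] x=4 y=6 t=13
[1] x=3 y=6 t=17 →W
[2] x=3 y=5 t=21 →S
[3] x=3 y=4 t=25 →S
[4] x=3 y=3 t=29 →S
[5] x=3 y=2 t=33 →S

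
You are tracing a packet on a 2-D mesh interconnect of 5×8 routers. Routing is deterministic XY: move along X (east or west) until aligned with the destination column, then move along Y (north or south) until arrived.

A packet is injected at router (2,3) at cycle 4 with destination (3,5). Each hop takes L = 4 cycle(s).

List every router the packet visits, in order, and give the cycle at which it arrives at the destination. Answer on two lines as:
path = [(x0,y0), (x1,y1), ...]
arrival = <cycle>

path = [(2,3), (3,3), (3,4), (3,5)]
arrival = 16

hop 0: (2,3) @ cyc 4
hop 1: (3,3) @ cyc 8  [E]
hop 2: (3,4) @ cyc 12  [N]
hop 3: (3,5) @ cyc 16  [N]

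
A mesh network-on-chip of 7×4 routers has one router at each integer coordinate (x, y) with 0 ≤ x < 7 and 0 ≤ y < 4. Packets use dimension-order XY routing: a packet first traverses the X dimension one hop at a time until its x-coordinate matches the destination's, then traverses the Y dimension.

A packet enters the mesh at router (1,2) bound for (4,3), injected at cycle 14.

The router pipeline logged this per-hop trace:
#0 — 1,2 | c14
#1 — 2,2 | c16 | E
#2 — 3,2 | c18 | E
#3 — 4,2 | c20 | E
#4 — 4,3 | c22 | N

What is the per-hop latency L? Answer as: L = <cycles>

From hop 0 (14) to hop 1 (16): +2 cycles.
One hop costs L cycles, so L = 2.

L = 2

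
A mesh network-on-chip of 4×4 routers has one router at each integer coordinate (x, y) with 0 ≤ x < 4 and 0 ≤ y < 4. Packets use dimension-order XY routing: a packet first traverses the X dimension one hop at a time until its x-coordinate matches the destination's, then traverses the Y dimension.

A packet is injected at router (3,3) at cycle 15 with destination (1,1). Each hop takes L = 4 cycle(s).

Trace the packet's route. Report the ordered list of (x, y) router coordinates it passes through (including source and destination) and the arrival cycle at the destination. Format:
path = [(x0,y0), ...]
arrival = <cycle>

path = [(3,3), (2,3), (1,3), (1,2), (1,1)]
arrival = 31

[0] x=3 y=3 t=15
[1] x=2 y=3 t=19 →W
[2] x=1 y=3 t=23 →W
[3] x=1 y=2 t=27 →S
[4] x=1 y=1 t=31 →S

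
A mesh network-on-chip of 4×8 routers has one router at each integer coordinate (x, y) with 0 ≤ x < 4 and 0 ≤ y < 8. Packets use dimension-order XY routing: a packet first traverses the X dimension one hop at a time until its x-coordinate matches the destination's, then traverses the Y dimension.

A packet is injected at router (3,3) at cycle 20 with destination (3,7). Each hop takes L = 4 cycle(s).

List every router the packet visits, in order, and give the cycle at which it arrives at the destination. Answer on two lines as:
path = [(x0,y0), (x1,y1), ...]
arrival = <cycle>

path = [(3,3), (3,4), (3,5), (3,6), (3,7)]
arrival = 36

t=20: at (3,3)
t=24: at (3,4) after N
t=28: at (3,5) after N
t=32: at (3,6) after N
t=36: at (3,7) after N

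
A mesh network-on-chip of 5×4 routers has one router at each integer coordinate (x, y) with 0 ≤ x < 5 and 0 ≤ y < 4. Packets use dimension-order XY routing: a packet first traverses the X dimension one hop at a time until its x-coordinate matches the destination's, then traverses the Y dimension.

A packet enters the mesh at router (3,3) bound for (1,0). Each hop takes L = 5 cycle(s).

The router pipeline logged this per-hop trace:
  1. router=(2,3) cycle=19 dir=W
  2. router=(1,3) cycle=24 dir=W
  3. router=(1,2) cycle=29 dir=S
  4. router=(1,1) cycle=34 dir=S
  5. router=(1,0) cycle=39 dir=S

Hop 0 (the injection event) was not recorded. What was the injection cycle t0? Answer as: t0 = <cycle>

At hop 1 the cycle is 19; in general cyc_k = t0 + kL.
t0 = cyc[1] − L = 19 − 5 = 14.

t0 = 14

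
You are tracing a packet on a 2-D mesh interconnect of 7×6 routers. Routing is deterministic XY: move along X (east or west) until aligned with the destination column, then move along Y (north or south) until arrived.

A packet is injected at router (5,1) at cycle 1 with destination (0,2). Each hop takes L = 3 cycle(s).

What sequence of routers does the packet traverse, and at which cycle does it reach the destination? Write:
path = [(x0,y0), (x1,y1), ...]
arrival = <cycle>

path = [(5,1), (4,1), (3,1), (2,1), (1,1), (0,1), (0,2)]
arrival = 19

t=1: at (5,1)
t=4: at (4,1) after W
t=7: at (3,1) after W
t=10: at (2,1) after W
t=13: at (1,1) after W
t=16: at (0,1) after W
t=19: at (0,2) after N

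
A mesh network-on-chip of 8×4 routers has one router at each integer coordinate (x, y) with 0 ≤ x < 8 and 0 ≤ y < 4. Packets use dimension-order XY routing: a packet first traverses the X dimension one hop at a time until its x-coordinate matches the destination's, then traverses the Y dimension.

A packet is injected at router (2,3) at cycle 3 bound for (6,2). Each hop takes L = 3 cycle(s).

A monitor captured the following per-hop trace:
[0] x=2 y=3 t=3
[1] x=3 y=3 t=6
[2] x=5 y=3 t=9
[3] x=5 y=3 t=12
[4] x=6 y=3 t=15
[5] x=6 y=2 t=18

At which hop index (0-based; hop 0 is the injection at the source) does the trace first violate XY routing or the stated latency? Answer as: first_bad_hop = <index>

  1: Δx=+1 Δy=+0 Δt=3 [ok]
  2: Δx=+2 Δy=+0 Δt=3 [BAD: non-unit step]

first_bad_hop = 2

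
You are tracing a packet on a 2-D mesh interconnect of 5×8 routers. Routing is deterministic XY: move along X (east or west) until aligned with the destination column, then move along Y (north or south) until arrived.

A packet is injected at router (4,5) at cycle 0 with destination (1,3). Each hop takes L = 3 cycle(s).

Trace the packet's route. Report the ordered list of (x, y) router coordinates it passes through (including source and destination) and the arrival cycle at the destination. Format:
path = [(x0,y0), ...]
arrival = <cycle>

t=0: at (4,5)
t=3: at (3,5) after W
t=6: at (2,5) after W
t=9: at (1,5) after W
t=12: at (1,4) after S
t=15: at (1,3) after S

path = [(4,5), (3,5), (2,5), (1,5), (1,4), (1,3)]
arrival = 15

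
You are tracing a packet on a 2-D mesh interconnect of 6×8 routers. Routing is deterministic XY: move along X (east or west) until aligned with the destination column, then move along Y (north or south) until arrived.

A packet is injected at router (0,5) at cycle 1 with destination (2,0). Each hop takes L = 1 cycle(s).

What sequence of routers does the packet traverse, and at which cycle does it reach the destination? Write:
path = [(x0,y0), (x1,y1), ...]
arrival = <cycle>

path = [(0,5), (1,5), (2,5), (2,4), (2,3), (2,2), (2,1), (2,0)]
arrival = 8

t=1: at (0,5)
t=2: at (1,5) after E
t=3: at (2,5) after E
t=4: at (2,4) after S
t=5: at (2,3) after S
t=6: at (2,2) after S
t=7: at (2,1) after S
t=8: at (2,0) after S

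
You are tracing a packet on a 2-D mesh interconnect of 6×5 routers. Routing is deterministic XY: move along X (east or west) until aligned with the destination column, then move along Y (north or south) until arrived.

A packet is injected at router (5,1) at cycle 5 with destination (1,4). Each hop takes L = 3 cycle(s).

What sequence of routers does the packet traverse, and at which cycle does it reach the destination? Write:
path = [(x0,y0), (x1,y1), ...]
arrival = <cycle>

  0. router=(5,1) cycle=5 (inject)
  1. router=(4,1) cycle=8 dir=W
  2. router=(3,1) cycle=11 dir=W
  3. router=(2,1) cycle=14 dir=W
  4. router=(1,1) cycle=17 dir=W
  5. router=(1,2) cycle=20 dir=N
  6. router=(1,3) cycle=23 dir=N
  7. router=(1,4) cycle=26 dir=N

path = [(5,1), (4,1), (3,1), (2,1), (1,1), (1,2), (1,3), (1,4)]
arrival = 26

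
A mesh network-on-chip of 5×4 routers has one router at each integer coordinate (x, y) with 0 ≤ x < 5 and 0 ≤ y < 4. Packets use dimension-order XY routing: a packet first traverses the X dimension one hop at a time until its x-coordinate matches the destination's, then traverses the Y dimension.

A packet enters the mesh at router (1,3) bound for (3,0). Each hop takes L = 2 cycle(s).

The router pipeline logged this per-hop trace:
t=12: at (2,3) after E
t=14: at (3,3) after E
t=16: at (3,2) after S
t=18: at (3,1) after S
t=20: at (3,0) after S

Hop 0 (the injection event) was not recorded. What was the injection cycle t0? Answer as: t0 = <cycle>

Hop 1 reached at cycle 12; hop k is at t0 + k·L.
t0 = cyc[1] − L = 12 − 2 = 10.

t0 = 10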